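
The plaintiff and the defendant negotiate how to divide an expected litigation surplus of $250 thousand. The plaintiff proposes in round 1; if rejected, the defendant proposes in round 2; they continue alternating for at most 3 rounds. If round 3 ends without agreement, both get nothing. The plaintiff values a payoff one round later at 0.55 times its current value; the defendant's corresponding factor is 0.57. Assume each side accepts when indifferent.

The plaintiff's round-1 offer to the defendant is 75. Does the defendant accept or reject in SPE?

Accept

Round 3 (the plaintiff proposes): the defendant will accept anything ≥ 0, so the plaintiff offers 0 and keeps 250.
Round 2 (the defendant proposes): the plaintiff can get 250 next round, worth 0.55 × 250 = 137.5 now, so the defendant offers 137.5, keeping 112.5.
So by rejecting in round 1, the defendant gets 112.5 next round, worth 0.57 × 112.5 = 64.125 now.
Offer 75 ≥ 64.125, so the defendant accepts.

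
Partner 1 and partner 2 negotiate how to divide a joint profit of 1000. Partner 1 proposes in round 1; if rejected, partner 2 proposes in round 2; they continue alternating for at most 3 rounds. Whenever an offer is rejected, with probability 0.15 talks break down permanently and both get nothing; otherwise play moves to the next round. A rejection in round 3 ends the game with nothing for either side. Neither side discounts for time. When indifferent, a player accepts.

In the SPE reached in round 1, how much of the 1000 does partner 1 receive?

Round 3 (partner 1 proposes): rejection yields 0 for partner 2; partner 1 offers 0 and keeps 1000.
Round 2 (partner 2 proposes): rejecting gives partner 1 an expected 0.85 × 1000 = 850, so partner 2 offers 850, keeping 150.
Round 1 (partner 1 proposes): rejecting gives partner 2 an expected 0.85 × 150 = 127.5. Partner 1 offers 127.5 and keeps 1000 − 127.5 = 872.5.

872.5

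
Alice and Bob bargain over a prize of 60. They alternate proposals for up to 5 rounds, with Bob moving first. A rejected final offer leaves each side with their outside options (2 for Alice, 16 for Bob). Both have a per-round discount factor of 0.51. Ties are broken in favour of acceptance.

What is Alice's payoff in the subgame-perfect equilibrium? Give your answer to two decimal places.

19.03

Work backward from the last round.
Round 5 (Bob proposes): Alice gets 2 if talks fail, so Bob offers 2 and keeps 58.
Round 4 (Alice proposes): Bob can get 58 next round, worth 0.51 × 58 = 29.58 now. Alice offers 29.58 and keeps 60 − 29.58 = 30.42.
Round 3 (Bob proposes): Alice can get 30.42 next round, worth 0.51 × 30.42 = 15.5142 now. Bob offers 15.5142 and keeps 60 − 15.5142 = 44.4858.
Round 2 (Alice proposes): Bob can get 44.4858 next round, worth 0.51 × 44.4858 = 22.687758 now; Alice offers that and keeps 37.312242.
Round 1 (Bob proposes): Alice can get 37.312242 next round, worth 0.51 × 37.312242 = 19.02924342 now, so Bob offers 19.02924342, keeping 40.97075658.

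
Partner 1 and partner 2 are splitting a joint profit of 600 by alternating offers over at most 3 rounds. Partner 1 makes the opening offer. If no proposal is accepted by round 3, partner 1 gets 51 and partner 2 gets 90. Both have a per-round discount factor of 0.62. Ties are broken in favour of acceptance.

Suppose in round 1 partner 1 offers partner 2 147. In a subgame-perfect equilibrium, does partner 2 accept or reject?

Work out partner 2's continuation value if the offer is rejected.
Round 3 (partner 1 proposes): partner 2 gets 90 if talks fail, so partner 1 offers 90 and keeps 510.
Round 2 (partner 2 proposes): partner 1 can get 510 next round, worth 0.62 × 510 = 316.2 now, so partner 2 offers 316.2, keeping 283.8.
So by rejecting in round 1, partner 2 gets 283.8 next round, worth 0.62 × 283.8 = 175.956 now.
Offer 147 < 175.956, so partner 2 rejects.

Reject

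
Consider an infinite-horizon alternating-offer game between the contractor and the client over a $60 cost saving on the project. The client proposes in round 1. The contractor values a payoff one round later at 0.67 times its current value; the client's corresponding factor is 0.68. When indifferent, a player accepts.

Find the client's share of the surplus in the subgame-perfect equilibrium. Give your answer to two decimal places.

36.37

Let x be the client's share when the client proposes and y be the contractor's share when the contractor proposes.
The contractor accepts iff offered ≥ 0.67·y, so x = 60 − 0.67y. Symmetrically y = 60 − 0.68x.
Substituting: x = 60 − 0.67(60 − 0.68x), giving x(1 − 0.68·0.67) = 60(1 − 0.67).
So x = 60 × 0.33 / 0.5444 ≈ 36.3703, and the contractor receives 60 − x ≈ 23.6297.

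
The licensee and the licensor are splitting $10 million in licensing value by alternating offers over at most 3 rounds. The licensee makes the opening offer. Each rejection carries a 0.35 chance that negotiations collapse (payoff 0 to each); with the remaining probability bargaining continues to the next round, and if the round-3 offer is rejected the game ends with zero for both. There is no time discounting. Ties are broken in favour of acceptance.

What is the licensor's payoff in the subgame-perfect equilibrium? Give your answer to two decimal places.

2.28

Round 3 (the licensee proposes): the licensor will accept anything ≥ 0, so the licensee offers 0 and keeps 10.
Round 2 (the licensor proposes): rejecting gives the licensee an expected 0.65 × 10 = 6.5, so the licensor offers 6.5, keeping 3.5.
Round 1 (the licensee proposes): rejecting gives the licensor an expected 0.65 × 3.5 = 2.275; the licensee offers that and keeps 7.725.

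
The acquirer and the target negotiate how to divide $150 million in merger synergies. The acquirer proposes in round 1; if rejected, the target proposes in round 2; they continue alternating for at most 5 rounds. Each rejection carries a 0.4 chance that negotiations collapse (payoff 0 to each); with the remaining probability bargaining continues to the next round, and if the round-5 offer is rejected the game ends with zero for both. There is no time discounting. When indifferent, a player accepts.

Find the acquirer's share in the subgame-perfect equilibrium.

101.04

By backward induction:
Round 5 (the acquirer proposes): rejection yields 0 for the target; the acquirer offers 0 and keeps 150.
Round 4 (the target proposes): rejecting gives the acquirer an expected 0.6 × 150 = 90; the target offers that and keeps 60.
Round 3 (the acquirer proposes): rejecting gives the target an expected 0.6 × 60 = 36, so the acquirer offers 36, keeping 114.
Round 2 (the target proposes): rejecting gives the acquirer an expected 0.6 × 114 = 68.4, so the target offers 68.4, keeping 81.6.
Round 1 (the acquirer proposes): rejecting gives the target an expected 0.6 × 81.6 = 48.96. The acquirer offers 48.96 and keeps 150 − 48.96 = 101.04.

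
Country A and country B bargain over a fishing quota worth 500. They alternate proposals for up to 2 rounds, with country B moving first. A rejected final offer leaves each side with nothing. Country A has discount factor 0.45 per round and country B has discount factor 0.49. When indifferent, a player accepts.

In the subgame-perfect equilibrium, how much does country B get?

Round 2 (country A proposes): country B will accept anything ≥ 0, so country A offers 0 and keeps 500.
Round 1 (country B proposes): country A can get 500 next round, worth 0.45 × 500 = 225 now; country B offers that and keeps 275.

275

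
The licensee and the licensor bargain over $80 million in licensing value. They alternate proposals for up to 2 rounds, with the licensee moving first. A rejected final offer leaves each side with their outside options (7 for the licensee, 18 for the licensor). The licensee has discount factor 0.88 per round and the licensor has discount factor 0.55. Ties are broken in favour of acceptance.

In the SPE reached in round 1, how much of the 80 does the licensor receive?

40.15

By backward induction:
Round 2 (the licensor proposes): the licensee gets 7 if talks fail, so the licensor offers 7 and keeps 73.
Round 1 (the licensee proposes): the licensor can get 73 next round, worth 0.55 × 73 = 40.15 now, so the licensee offers 40.15, keeping 39.85.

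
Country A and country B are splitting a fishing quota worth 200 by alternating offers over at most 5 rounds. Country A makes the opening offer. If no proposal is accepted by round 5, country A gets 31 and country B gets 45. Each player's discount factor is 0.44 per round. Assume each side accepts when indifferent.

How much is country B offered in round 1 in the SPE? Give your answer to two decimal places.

60.51

Round 5 (country A proposes): country B gets 45 if talks fail, so country A offers 45 and keeps 155.
Round 4 (country B proposes): country A can get 155 next round, worth 0.44 × 155 = 68.2 now; country B offers that and keeps 131.8.
Round 3 (country A proposes): country B can get 131.8 next round, worth 0.44 × 131.8 = 57.992 now, so country A offers 57.992, keeping 142.008.
Round 2 (country B proposes): country A can get 142.008 next round, worth 0.44 × 142.008 = 62.48352 now, so country B offers 62.48352, keeping 137.51648.
Round 1 (country A proposes): country B can get 137.51648 next round, worth 0.44 × 137.51648 = 60.5072512 now. Country A offers 60.5072512 and keeps 200 − 60.5072512 = 139.4927488.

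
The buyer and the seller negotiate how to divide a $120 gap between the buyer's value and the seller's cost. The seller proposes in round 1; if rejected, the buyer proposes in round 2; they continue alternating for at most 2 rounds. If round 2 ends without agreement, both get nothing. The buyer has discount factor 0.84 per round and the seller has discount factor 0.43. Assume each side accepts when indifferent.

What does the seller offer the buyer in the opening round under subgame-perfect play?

100.8

Solve by backward induction from round 2.
Round 2 (the buyer proposes): rejection yields 0 for the seller; the buyer offers 0 and keeps 120.
Round 1 (the seller proposes): the buyer can get 120 next round, worth 0.84 × 120 = 100.8 now, so the seller offers 100.8, keeping 19.2.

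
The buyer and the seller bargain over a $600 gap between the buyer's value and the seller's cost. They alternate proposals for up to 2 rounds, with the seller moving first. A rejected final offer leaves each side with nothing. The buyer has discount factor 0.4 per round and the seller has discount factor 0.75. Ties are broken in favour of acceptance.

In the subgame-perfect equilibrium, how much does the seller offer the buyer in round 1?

Round 2 (the buyer proposes): the seller will accept anything ≥ 0, so the buyer offers 0 and keeps 600.
Round 1 (the seller proposes): the buyer can get 600 next round, worth 0.4 × 600 = 240 now; the seller offers that and keeps 360.

240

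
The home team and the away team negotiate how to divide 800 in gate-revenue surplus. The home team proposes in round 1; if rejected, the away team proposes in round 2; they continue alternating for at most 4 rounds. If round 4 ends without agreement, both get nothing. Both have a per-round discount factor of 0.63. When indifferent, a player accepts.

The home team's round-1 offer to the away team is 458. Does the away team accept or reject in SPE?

Round 4 (the away team proposes): the home team will accept anything ≥ 0, so the away team offers 0 and keeps 800.
Round 3 (the home team proposes): the away team can get 800 next round, worth 0.63 × 800 = 504 now, so the home team offers 504, keeping 296.
Round 2 (the away team proposes): the home team can get 296 next round, worth 0.63 × 296 = 186.48 now. The away team offers 186.48 and keeps 800 − 186.48 = 613.52.
So by rejecting in round 1, the away team gets 613.52 next round, worth 0.63 × 613.52 = 386.5176 now.
Offer 458 ≥ 386.5176, so the away team accepts.

Accept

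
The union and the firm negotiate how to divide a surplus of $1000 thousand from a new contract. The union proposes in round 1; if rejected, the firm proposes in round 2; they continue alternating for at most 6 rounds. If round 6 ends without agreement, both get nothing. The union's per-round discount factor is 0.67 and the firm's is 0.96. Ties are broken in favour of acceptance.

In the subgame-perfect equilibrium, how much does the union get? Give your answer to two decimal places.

Round 6 (the firm proposes): rejection yields 0 for the union; the firm offers 0 and keeps 1000.
Round 5 (the union proposes): the firm can get 1000 next round, worth 0.96 × 1000 = 960 now; the union offers that and keeps 40.
Round 4 (the firm proposes): the union can get 40 next round, worth 0.67 × 40 = 26.8 now; the firm offers that and keeps 973.2.
Round 3 (the union proposes): the firm can get 973.2 next round, worth 0.96 × 973.2 = 934.272 now, so the union offers 934.272, keeping 65.728.
Round 2 (the firm proposes): the union can get 65.728 next round, worth 0.67 × 65.728 = 44.03776 now. The firm offers 44.03776 and keeps 1000 − 44.03776 = 955.96224.
Round 1 (the union proposes): the firm can get 955.96224 next round, worth 0.96 × 955.96224 = 917.7237504 now; the union offers that and keeps 82.2762496.

82.28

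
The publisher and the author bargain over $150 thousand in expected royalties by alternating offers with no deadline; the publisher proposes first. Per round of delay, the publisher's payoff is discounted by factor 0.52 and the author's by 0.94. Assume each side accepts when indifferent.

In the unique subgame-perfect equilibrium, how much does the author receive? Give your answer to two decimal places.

132.39

Let x be the publisher's share when the publisher proposes and y be the author's share when the author proposes.
The author accepts iff offered ≥ 0.94·y, so x = 150 − 0.94y. Symmetrically y = 150 − 0.52x.
Substituting: x = 150 − 0.94(150 − 0.52x), giving x(1 − 0.52·0.94) = 150(1 − 0.94).
So x = 150 × 0.06 / 0.5112 ≈ 17.6056, and the author receives 150 − x ≈ 132.3944.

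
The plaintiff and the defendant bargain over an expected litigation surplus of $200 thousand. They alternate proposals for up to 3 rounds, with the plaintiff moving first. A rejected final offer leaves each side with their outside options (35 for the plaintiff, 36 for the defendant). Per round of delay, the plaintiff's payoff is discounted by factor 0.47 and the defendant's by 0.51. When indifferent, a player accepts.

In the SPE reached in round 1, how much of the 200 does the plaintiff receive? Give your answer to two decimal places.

Round 3 (the plaintiff proposes): the defendant gets 36 if talks fail, so the plaintiff offers 36 and keeps 164.
Round 2 (the defendant proposes): the plaintiff can get 164 next round, worth 0.47 × 164 = 77.08 now. The defendant offers 77.08 and keeps 200 − 77.08 = 122.92.
Round 1 (the plaintiff proposes): the defendant can get 122.92 next round, worth 0.51 × 122.92 = 62.6892 now, so the plaintiff offers 62.6892, keeping 137.3108.

137.31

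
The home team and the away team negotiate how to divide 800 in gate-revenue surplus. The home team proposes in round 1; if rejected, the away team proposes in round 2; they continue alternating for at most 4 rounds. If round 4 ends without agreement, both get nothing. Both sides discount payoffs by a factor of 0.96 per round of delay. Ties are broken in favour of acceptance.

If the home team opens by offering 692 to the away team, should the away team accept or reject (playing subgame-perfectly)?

Reject

Round 4 (the away team proposes): the home team will accept anything ≥ 0, so the away team offers 0 and keeps 800.
Round 3 (the home team proposes): the away team can get 800 next round, worth 0.96 × 800 = 768 now; the home team offers that and keeps 32.
Round 2 (the away team proposes): the home team can get 32 next round, worth 0.96 × 32 = 30.72 now; the away team offers that and keeps 769.28.
So by rejecting in round 1, the away team gets 769.28 next round, worth 0.96 × 769.28 = 738.5088 now.
Offer 692 < 738.5088, so the away team rejects.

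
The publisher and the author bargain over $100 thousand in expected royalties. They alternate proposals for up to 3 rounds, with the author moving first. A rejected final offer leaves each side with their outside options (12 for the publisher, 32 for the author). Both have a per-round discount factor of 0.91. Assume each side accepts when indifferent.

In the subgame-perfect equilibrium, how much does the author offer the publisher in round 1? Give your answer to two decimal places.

18.13

Round 3 (the author proposes): the publisher gets 12 if talks fail, so the author offers 12 and keeps 88.
Round 2 (the publisher proposes): the author can get 88 next round, worth 0.91 × 88 = 80.08 now, so the publisher offers 80.08, keeping 19.92.
Round 1 (the author proposes): the publisher can get 19.92 next round, worth 0.91 × 19.92 = 18.1272 now, so the author offers 18.1272, keeping 81.8728.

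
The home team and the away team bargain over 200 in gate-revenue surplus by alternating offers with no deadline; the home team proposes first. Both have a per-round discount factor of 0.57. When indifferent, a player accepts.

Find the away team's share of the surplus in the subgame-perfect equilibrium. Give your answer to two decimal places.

72.61

In a stationary SPE each proposer offers the other exactly their discounted continuation value.
If the home team keeps x when proposing and the away team keeps y when proposing, then x = 200 − 0.57y and y = 200 − 0.57x.
Solving: x = 200(1 − 0.57) / (1 − 0.57·0.57) = 86 / 0.6751 ≈ 127.3885.
The away team gets 200 − 127.3885 ≈ 72.6115.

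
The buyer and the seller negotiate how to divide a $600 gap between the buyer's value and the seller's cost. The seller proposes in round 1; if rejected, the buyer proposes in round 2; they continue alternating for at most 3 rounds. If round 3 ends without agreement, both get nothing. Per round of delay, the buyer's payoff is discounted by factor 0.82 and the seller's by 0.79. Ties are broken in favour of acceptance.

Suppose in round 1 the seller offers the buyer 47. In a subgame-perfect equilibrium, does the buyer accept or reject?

Round 3 (the seller proposes): the buyer will accept anything ≥ 0, so the seller offers 0 and keeps 600.
Round 2 (the buyer proposes): the seller can get 600 next round, worth 0.79 × 600 = 474 now, so the buyer offers 474, keeping 126.
So by rejecting in round 1, the buyer gets 126 next round, worth 0.82 × 126 = 103.32 now.
Offer 47 < 103.32, so the buyer rejects.

Reject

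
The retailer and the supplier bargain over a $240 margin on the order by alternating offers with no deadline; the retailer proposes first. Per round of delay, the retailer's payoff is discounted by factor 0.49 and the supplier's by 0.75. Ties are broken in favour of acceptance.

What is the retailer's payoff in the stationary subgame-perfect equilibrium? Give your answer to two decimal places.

Let x be the retailer's share when the retailer proposes and y be the supplier's share when the supplier proposes.
The supplier accepts iff offered ≥ 0.75·y, so x = 240 − 0.75y. Symmetrically y = 240 − 0.49x.
Substituting: x = 240 − 0.75(240 − 0.49x), giving x(1 − 0.49·0.75) = 240(1 − 0.75).
So x = 240 × 0.25 / 0.6325 ≈ 94.8617, and the supplier receives 240 − x ≈ 145.1383.

94.86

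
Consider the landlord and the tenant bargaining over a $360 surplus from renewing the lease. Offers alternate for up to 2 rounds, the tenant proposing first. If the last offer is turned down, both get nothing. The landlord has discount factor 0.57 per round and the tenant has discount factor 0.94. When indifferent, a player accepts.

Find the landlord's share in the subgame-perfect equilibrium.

205.2

Solve by backward induction from round 2.
Round 2 (the landlord proposes): rejection yields 0 for the tenant; the landlord offers 0 and keeps 360.
Round 1 (the tenant proposes): the landlord can get 360 next round, worth 0.57 × 360 = 205.2 now. The tenant offers 205.2 and keeps 360 − 205.2 = 154.8.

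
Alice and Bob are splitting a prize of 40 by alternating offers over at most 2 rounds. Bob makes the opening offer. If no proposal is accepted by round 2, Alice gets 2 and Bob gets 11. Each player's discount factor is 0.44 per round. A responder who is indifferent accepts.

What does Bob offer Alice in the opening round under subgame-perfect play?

12.76

Solve by backward induction from round 2.
Round 2 (Alice proposes): Bob gets 11 if talks fail, so Alice offers 11 and keeps 29.
Round 1 (Bob proposes): Alice can get 29 next round, worth 0.44 × 29 = 12.76 now; Bob offers that and keeps 27.24.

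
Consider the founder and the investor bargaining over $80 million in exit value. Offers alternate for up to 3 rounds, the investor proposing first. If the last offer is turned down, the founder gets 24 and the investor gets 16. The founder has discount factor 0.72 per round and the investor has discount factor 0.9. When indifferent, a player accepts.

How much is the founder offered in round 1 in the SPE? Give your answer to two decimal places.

21.31

Round 3 (the investor proposes): the founder gets 24 if talks fail, so the investor offers 24 and keeps 56.
Round 2 (the founder proposes): the investor can get 56 next round, worth 0.9 × 56 = 50.4 now; the founder offers that and keeps 29.6.
Round 1 (the investor proposes): the founder can get 29.6 next round, worth 0.72 × 29.6 = 21.312 now. The investor offers 21.312 and keeps 80 − 21.312 = 58.688.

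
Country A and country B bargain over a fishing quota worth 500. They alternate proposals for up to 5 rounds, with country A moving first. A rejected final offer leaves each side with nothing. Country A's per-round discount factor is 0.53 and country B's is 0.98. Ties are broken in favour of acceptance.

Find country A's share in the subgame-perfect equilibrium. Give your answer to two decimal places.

By backward induction:
Round 5 (country A proposes): rejection yields 0 for country B; country A offers 0 and keeps 500.
Round 4 (country B proposes): country A can get 500 next round, worth 0.53 × 500 = 265 now; country B offers that and keeps 235.
Round 3 (country A proposes): country B can get 235 next round, worth 0.98 × 235 = 230.3 now; country A offers that and keeps 269.7.
Round 2 (country B proposes): country A can get 269.7 next round, worth 0.53 × 269.7 = 142.941 now. Country B offers 142.941 and keeps 500 − 142.941 = 357.059.
Round 1 (country A proposes): country B can get 357.059 next round, worth 0.98 × 357.059 = 349.91782 now. Country A offers 349.91782 and keeps 500 − 349.91782 = 150.08218.

150.08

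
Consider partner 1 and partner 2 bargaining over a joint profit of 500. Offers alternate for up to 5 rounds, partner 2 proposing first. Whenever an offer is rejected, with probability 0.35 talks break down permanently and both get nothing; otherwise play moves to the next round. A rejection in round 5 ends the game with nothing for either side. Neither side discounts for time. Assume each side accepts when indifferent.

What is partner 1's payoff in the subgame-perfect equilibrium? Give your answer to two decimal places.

Round 5 (partner 2 proposes): partner 1 will accept anything ≥ 0, so partner 2 offers 0 and keeps 500.
Round 4 (partner 1 proposes): rejecting gives partner 2 an expected 0.65 × 500 = 325. Partner 1 offers 325 and keeps 500 − 325 = 175.
Round 3 (partner 2 proposes): rejecting gives partner 1 an expected 0.65 × 175 = 113.75. Partner 2 offers 113.75 and keeps 500 − 113.75 = 386.25.
Round 2 (partner 1 proposes): rejecting gives partner 2 an expected 0.65 × 386.25 = 251.0625. Partner 1 offers 251.0625 and keeps 500 − 251.0625 = 248.9375.
Round 1 (partner 2 proposes): rejecting gives partner 1 an expected 0.65 × 248.9375 = 161.809375, so partner 2 offers 161.809375, keeping 338.190625.

161.81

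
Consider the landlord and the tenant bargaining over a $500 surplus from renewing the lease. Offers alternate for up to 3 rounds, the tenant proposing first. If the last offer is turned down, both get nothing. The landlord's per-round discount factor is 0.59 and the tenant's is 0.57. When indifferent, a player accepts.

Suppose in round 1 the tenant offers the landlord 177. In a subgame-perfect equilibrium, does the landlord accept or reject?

Round 3 (the tenant proposes): rejection yields 0 for the landlord; the tenant offers 0 and keeps 500.
Round 2 (the landlord proposes): the tenant can get 500 next round, worth 0.57 × 500 = 285 now; the landlord offers that and keeps 215.
So by rejecting in round 1, the landlord gets 215 next round, worth 0.59 × 215 = 126.85 now.
Offer 177 ≥ 126.85, so the landlord accepts.

Accept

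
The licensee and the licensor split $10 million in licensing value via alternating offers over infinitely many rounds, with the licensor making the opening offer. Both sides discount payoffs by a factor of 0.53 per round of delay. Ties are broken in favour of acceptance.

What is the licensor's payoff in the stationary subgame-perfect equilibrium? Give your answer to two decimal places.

Let x be the licensor's share when the licensor proposes and y be the licensee's share when the licensee proposes.
The licensee accepts iff offered ≥ 0.53·y, so x = 10 − 0.53y. Symmetrically y = 10 − 0.53x.
Substituting: x = 10 − 0.53(10 − 0.53x), giving x(1 − 0.53·0.53) = 10(1 − 0.53).
So x = 10 × 0.47 / 0.7191 ≈ 6.5359, and the licensee receives 10 − x ≈ 3.4641.

6.54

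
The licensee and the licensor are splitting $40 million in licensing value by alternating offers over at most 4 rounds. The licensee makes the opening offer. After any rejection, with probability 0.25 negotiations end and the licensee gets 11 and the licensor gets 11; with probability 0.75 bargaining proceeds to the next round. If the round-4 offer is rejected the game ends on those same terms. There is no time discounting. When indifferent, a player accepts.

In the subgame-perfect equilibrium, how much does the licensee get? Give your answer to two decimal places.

18.03

By backward induction:
Round 4 (the licensor proposes): the licensee gets 11 if talks fail, so the licensor offers 11 and keeps 29.
Round 3 (the licensee proposes): rejecting gives the licensor an expected 0.75 × 29 + 0.25 × 11 = 24.5. The licensee offers 24.5 and keeps 40 − 24.5 = 15.5.
Round 2 (the licensor proposes): rejecting gives the licensee an expected 0.75 × 15.5 + 0.25 × 11 = 14.375, so the licensor offers 14.375, keeping 25.625.
Round 1 (the licensee proposes): rejecting gives the licensor an expected 0.75 × 25.625 + 0.25 × 11 = 21.96875. The licensee offers 21.96875 and keeps 40 − 21.96875 = 18.03125.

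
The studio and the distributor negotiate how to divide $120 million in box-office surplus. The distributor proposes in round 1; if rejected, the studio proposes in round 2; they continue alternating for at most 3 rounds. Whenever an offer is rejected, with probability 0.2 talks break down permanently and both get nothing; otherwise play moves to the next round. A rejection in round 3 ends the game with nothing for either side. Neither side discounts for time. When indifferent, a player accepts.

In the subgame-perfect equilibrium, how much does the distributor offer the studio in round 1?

19.2

By backward induction:
Round 3 (the distributor proposes): rejection yields 0 for the studio; the distributor offers 0 and keeps 120.
Round 2 (the studio proposes): rejecting gives the distributor an expected 0.8 × 120 = 96, so the studio offers 96, keeping 24.
Round 1 (the distributor proposes): rejecting gives the studio an expected 0.8 × 24 = 19.2; the distributor offers that and keeps 100.8.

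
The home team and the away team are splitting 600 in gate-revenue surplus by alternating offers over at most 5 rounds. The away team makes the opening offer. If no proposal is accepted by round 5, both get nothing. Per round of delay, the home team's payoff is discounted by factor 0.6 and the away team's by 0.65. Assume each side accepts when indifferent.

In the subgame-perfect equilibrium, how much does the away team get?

424.86

Round 5 (the away team proposes): the home team will accept anything ≥ 0, so the away team offers 0 and keeps 600.
Round 4 (the home team proposes): the away team can get 600 next round, worth 0.65 × 600 = 390 now, so the home team offers 390, keeping 210.
Round 3 (the away team proposes): the home team can get 210 next round, worth 0.6 × 210 = 126 now. The away team offers 126 and keeps 600 − 126 = 474.
Round 2 (the home team proposes): the away team can get 474 next round, worth 0.65 × 474 = 308.1 now. The home team offers 308.1 and keeps 600 − 308.1 = 291.9.
Round 1 (the away team proposes): the home team can get 291.9 next round, worth 0.6 × 291.9 = 175.14 now; the away team offers that and keeps 424.86.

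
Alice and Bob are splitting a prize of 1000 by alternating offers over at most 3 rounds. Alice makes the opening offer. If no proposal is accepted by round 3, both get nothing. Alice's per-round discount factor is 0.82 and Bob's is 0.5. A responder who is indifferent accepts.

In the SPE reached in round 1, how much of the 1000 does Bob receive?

Round 3 (Alice proposes): Bob will accept anything ≥ 0, so Alice offers 0 and keeps 1000.
Round 2 (Bob proposes): Alice can get 1000 next round, worth 0.82 × 1000 = 820 now, so Bob offers 820, keeping 180.
Round 1 (Alice proposes): Bob can get 180 next round, worth 0.5 × 180 = 90 now. Alice offers 90 and keeps 1000 − 90 = 910.

90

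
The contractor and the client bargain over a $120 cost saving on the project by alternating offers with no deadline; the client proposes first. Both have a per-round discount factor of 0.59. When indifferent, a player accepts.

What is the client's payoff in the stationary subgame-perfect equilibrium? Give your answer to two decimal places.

When the client proposes, the contractor accepts any offer worth at least 0.59 times what the contractor would get by proposing next round; and vice versa.
This gives x = 120 − 0.59y and y = 120 − 0.59x, where x and y are each side's share when it proposes.
Hence (1 − 0.59·0.59)x = 120(1 − 0.59), i.e. 0.6519·x = 49.2.
x ≈ 75.4717; the contractor's share is 120 − x ≈ 44.5283.

75.47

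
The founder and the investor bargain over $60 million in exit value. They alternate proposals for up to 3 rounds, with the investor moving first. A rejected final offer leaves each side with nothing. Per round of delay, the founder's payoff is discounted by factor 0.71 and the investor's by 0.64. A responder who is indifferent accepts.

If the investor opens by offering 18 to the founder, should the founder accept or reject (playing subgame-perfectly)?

Accept

Work out the founder's continuation value if the offer is rejected.
Round 3 (the investor proposes): the founder will accept anything ≥ 0, so the investor offers 0 and keeps 60.
Round 2 (the founder proposes): the investor can get 60 next round, worth 0.64 × 60 = 38.4 now. The founder offers 38.4 and keeps 60 − 38.4 = 21.6.
So by rejecting in round 1, the founder gets 21.6 next round, worth 0.71 × 21.6 = 15.336 now.
Offer 18 ≥ 15.336, so the founder accepts.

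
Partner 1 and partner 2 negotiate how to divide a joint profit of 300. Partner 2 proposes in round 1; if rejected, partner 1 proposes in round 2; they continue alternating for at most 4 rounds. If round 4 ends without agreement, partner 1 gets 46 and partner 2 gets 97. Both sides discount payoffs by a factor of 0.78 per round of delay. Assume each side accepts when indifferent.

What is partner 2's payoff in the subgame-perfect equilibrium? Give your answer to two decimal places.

Solve by backward induction from round 4.
Round 4 (partner 1 proposes): partner 2 gets 97 if talks fail, so partner 1 offers 97 and keeps 203.
Round 3 (partner 2 proposes): partner 1 can get 203 next round, worth 0.78 × 203 = 158.34 now, so partner 2 offers 158.34, keeping 141.66.
Round 2 (partner 1 proposes): partner 2 can get 141.66 next round, worth 0.78 × 141.66 = 110.4948 now, so partner 1 offers 110.4948, keeping 189.5052.
Round 1 (partner 2 proposes): partner 1 can get 189.5052 next round, worth 0.78 × 189.5052 = 147.814056 now. Partner 2 offers 147.814056 and keeps 300 − 147.814056 = 152.185944.

152.19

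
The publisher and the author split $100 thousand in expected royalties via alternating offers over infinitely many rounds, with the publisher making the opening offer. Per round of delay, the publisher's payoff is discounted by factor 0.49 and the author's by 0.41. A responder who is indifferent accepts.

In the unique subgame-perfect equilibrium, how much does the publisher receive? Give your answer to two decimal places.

Let x be the publisher's share when the publisher proposes and y be the author's share when the author proposes.
The author accepts iff offered ≥ 0.41·y, so x = 100 − 0.41y. Symmetrically y = 100 − 0.49x.
Substituting: x = 100 − 0.41(100 − 0.49x), giving x(1 − 0.49·0.41) = 100(1 − 0.41).
So x = 100 × 0.59 / 0.7991 ≈ 73.8331, and the author receives 100 − x ≈ 26.1669.

73.83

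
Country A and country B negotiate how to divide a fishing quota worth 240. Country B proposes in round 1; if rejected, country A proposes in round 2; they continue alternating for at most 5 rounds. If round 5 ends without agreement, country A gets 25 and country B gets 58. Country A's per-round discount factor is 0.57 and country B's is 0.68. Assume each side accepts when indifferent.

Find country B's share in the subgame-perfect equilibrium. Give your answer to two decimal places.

175.50

Solve by backward induction from round 5.
Round 5 (country B proposes): country A gets 25 if talks fail, so country B offers 25 and keeps 215.
Round 4 (country A proposes): country B can get 215 next round, worth 0.68 × 215 = 146.2 now; country A offers that and keeps 93.8.
Round 3 (country B proposes): country A can get 93.8 next round, worth 0.57 × 93.8 = 53.466 now; country B offers that and keeps 186.534.
Round 2 (country A proposes): country B can get 186.534 next round, worth 0.68 × 186.534 = 126.84312 now, so country A offers 126.84312, keeping 113.15688.
Round 1 (country B proposes): country A can get 113.15688 next round, worth 0.57 × 113.15688 = 64.4994216 now. Country B offers 64.4994216 and keeps 240 − 64.4994216 = 175.5005784.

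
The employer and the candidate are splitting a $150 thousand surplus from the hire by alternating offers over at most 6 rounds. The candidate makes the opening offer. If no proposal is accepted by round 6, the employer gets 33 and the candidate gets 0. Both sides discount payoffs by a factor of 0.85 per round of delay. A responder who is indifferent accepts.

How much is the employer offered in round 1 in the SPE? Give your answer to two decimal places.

99.50

Round 6 (the employer proposes): the candidate will accept anything ≥ 0, so the employer offers 0 and keeps 150.
Round 5 (the candidate proposes): the employer can get 150 next round, worth 0.85 × 150 = 127.5 now, so the candidate offers 127.5, keeping 22.5.
Round 4 (the employer proposes): the candidate can get 22.5 next round, worth 0.85 × 22.5 = 19.125 now; the employer offers that and keeps 130.875.
Round 3 (the candidate proposes): the employer can get 130.875 next round, worth 0.85 × 130.875 = 111.24375 now, so the candidate offers 111.24375, keeping 38.75625.
Round 2 (the employer proposes): the candidate can get 38.75625 next round, worth 0.85 × 38.75625 = 32.9428125 now. The employer offers 32.9428125 and keeps 150 − 32.9428125 = 117.0571875.
Round 1 (the candidate proposes): the employer can get 117.0571875 next round, worth 0.85 × 117.0571875 = 99.498609375 now. The candidate offers 99.498609375 and keeps 150 − 99.498609375 = 50.501390625.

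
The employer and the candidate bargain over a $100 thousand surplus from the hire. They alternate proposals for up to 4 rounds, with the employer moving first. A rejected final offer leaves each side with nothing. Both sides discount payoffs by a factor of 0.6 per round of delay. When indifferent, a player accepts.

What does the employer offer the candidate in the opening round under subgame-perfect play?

45.6

By backward induction:
Round 4 (the candidate proposes): the employer will accept anything ≥ 0, so the candidate offers 0 and keeps 100.
Round 3 (the employer proposes): the candidate can get 100 next round, worth 0.6 × 100 = 60 now, so the employer offers 60, keeping 40.
Round 2 (the candidate proposes): the employer can get 40 next round, worth 0.6 × 40 = 24 now. The candidate offers 24 and keeps 100 − 24 = 76.
Round 1 (the employer proposes): the candidate can get 76 next round, worth 0.6 × 76 = 45.6 now. The employer offers 45.6 and keeps 100 − 45.6 = 54.4.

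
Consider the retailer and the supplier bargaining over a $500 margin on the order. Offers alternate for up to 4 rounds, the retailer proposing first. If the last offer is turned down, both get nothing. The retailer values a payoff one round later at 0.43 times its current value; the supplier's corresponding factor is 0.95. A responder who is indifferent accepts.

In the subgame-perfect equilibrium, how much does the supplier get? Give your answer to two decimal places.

By backward induction:
Round 4 (the supplier proposes): the retailer will accept anything ≥ 0, so the supplier offers 0 and keeps 500.
Round 3 (the retailer proposes): the supplier can get 500 next round, worth 0.95 × 500 = 475 now. The retailer offers 475 and keeps 500 − 475 = 25.
Round 2 (the supplier proposes): the retailer can get 25 next round, worth 0.43 × 25 = 10.75 now, so the supplier offers 10.75, keeping 489.25.
Round 1 (the retailer proposes): the supplier can get 489.25 next round, worth 0.95 × 489.25 = 464.7875 now, so the retailer offers 464.7875, keeping 35.2125.

464.79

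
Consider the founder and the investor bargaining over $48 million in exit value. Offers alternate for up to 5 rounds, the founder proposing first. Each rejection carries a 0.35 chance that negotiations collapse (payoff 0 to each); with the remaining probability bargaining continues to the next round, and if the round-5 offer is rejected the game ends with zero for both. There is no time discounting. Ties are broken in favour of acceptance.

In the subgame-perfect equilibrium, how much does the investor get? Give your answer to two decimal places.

15.53

Round 5 (the founder proposes): the investor will accept anything ≥ 0, so the founder offers 0 and keeps 48.
Round 4 (the investor proposes): rejecting gives the founder an expected 0.65 × 48 = 31.2, so the investor offers 31.2, keeping 16.8.
Round 3 (the founder proposes): rejecting gives the investor an expected 0.65 × 16.8 = 10.92. The founder offers 10.92 and keeps 48 − 10.92 = 37.08.
Round 2 (the investor proposes): rejecting gives the founder an expected 0.65 × 37.08 = 24.102; the investor offers that and keeps 23.898.
Round 1 (the founder proposes): rejecting gives the investor an expected 0.65 × 23.898 = 15.5337. The founder offers 15.5337 and keeps 48 − 15.5337 = 32.4663.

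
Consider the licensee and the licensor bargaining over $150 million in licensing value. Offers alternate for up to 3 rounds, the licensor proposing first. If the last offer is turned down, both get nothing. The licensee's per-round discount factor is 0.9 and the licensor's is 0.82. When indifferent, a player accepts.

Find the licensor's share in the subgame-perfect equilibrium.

125.7

Round 3 (the licensor proposes): the licensee will accept anything ≥ 0, so the licensor offers 0 and keeps 150.
Round 2 (the licensee proposes): the licensor can get 150 next round, worth 0.82 × 150 = 123 now. The licensee offers 123 and keeps 150 − 123 = 27.
Round 1 (the licensor proposes): the licensee can get 27 next round, worth 0.9 × 27 = 24.3 now; the licensor offers that and keeps 125.7.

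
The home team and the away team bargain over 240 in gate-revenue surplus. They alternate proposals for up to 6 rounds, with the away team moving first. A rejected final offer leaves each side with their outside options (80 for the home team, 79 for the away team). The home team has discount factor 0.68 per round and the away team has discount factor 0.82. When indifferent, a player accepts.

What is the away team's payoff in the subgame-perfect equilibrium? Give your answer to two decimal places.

160.20

By backward induction:
Round 6 (the home team proposes): the away team gets 79 if talks fail, so the home team offers 79 and keeps 161.
Round 5 (the away team proposes): the home team can get 161 next round, worth 0.68 × 161 = 109.48 now; the away team offers that and keeps 130.52.
Round 4 (the home team proposes): the away team can get 130.52 next round, worth 0.82 × 130.52 = 107.0264 now. The home team offers 107.0264 and keeps 240 − 107.0264 = 132.9736.
Round 3 (the away team proposes): the home team can get 132.9736 next round, worth 0.68 × 132.9736 = 90.422048 now; the away team offers that and keeps 149.577952.
Round 2 (the home team proposes): the away team can get 149.577952 next round, worth 0.82 × 149.577952 = 122.65392064 now; the home team offers that and keeps 117.34607936.
Round 1 (the away team proposes): the home team can get 117.34607936 next round, worth 0.68 × 117.34607936 = 79.7953339648 now, so the away team offers 79.7953339648, keeping 160.2046660352.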